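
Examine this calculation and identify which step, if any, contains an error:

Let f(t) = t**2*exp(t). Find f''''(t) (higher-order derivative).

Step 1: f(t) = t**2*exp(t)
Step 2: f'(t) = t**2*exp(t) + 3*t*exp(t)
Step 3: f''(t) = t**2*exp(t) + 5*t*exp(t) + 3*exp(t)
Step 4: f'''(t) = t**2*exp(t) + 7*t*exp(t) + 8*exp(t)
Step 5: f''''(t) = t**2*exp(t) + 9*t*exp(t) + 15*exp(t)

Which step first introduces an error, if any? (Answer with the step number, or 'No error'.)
Step 2

Step 2 is incorrect due to a wrong coefficient.
The step shows: t**2*exp(t) + 3*t*exp(t)
The correct value should be: t**2*exp(t) + 2*t*exp(t)

Explanation: The coefficient 2 was incorrectly written as 3: the term 2*t*exp(t) was incorrectly written as 3*t*exp(t)
The later steps are derived from this incorrect expression, so the error originates in Step 2.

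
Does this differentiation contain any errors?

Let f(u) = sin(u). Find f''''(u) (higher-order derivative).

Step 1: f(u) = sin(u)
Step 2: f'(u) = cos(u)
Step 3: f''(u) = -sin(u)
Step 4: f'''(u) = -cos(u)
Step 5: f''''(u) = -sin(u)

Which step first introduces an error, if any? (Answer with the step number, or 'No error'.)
Step 5

Step 5 is incorrect due to a sign flip.
The step shows: -sin(u)
The correct value should be: sin(u)

Explanation: The sign of the whole expression was flipped: the term sin(u) was incorrectly written as -sin(u)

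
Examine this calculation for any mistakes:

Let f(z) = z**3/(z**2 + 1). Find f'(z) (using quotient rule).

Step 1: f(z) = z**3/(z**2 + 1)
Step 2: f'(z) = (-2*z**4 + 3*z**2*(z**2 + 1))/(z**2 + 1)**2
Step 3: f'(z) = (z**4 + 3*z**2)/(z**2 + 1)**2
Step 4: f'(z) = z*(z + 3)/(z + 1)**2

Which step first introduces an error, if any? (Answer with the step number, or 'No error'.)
Step 4

Step 4 is incorrect due to a wrong exponent.
The step shows: z*(z + 3)/(z + 1)**2
The correct value should be: z**2*(z**2 + 3)/(z**2 + 1)**2

Explanation: The exponent 2 on z was incorrectly written as 1: the term z**2*(z**2 + 3)/(z**2 + 1)**2 was incorrectly written as z*(z + 3)/(z + 1)**2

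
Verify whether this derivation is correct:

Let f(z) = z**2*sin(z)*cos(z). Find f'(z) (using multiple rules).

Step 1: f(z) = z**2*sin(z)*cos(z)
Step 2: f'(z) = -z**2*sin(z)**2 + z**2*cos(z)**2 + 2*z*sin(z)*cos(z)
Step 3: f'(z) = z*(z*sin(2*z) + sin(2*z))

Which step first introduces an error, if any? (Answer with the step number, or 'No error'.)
Step 3

Step 3 is incorrect due to a wrong trig function.
The step shows: z*(z*sin(2*z) + sin(2*z))
The correct value should be: z*(z*cos(2*z) + sin(2*z))

Explanation: cos(2*z) was incorrectly written as sin(2*z): the term z*(z*cos(2*z) + sin(2*z)) was incorrectly written as z*(z*sin(2*z) + sin(2*z))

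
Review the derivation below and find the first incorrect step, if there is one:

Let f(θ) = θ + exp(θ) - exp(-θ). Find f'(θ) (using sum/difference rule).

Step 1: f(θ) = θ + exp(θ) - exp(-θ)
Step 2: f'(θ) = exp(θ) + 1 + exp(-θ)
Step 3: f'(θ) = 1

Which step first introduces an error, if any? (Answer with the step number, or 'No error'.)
Step 3

Step 3 is incorrect due to a dropped term.
The step shows: 1
The correct value should be: 2*cosh(θ) + 1

Explanation: A term was dropped: the term 2*cosh(θ) was incorrectly omitted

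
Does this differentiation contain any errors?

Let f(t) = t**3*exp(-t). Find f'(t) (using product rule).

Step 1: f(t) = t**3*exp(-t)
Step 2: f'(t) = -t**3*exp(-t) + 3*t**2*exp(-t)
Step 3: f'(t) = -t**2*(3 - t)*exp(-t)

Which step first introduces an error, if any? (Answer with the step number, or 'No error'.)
Step 3

Step 3 is incorrect due to a sign flip.
The step shows: -t**2*(3 - t)*exp(-t)
The correct value should be: t**2*(3 - t)*exp(-t)

Explanation: The sign of the whole expression was flipped: the term t**2*(3 - t)*exp(-t) was incorrectly written as -t**2*(3 - t)*exp(-t)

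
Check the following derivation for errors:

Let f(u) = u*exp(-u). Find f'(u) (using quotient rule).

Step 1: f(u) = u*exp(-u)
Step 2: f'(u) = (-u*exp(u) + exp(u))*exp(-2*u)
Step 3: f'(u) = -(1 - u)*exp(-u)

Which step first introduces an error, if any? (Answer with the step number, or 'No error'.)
Step 3

Step 3 is incorrect due to a sign flip.
The step shows: -(1 - u)*exp(-u)
The correct value should be: (1 - u)*exp(-u)

Explanation: The sign of the whole expression was flipped: the term (1 - u)*exp(-u) was incorrectly written as -(1 - u)*exp(-u)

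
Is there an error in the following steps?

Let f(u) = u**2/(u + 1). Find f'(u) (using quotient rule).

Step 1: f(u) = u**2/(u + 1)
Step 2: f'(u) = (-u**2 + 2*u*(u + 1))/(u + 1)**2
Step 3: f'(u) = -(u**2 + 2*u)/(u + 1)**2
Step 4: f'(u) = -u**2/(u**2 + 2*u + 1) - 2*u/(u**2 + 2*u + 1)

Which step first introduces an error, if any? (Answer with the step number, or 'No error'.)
Step 3

Step 3 is incorrect due to a sign flip.
The step shows: -(u**2 + 2*u)/(u + 1)**2
The correct value should be: (u**2 + 2*u)/(u + 1)**2

Explanation: The sign of the whole expression was flipped: the term (u**2 + 2*u)/(u + 1)**2 was incorrectly written as -(u**2 + 2*u)/(u + 1)**2
The later steps are derived from this incorrect expression, so the error originates in Step 3.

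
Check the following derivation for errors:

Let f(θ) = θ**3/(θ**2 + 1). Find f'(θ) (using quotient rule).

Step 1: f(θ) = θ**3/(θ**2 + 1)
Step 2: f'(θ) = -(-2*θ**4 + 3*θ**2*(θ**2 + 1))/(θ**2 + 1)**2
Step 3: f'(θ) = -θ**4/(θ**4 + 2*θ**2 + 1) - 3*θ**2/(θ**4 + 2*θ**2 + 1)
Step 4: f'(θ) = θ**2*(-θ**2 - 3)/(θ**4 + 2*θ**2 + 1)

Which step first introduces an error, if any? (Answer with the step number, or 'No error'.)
Step 2

Step 2 is incorrect due to a sign flip.
The step shows: -(-2*θ**4 + 3*θ**2*(θ**2 + 1))/(θ**2 + 1)**2
The correct value should be: (-2*θ**4 + 3*θ**2*(θ**2 + 1))/(θ**2 + 1)**2

Explanation: The sign of the whole expression was flipped: the term (-2*θ**4 + 3*θ**2*(θ**2 + 1))/(θ**2 + 1)**2 was incorrectly written as -(-2*θ**4 + 3*θ**2*(θ**2 + 1))/(θ**2 + 1)**2
The later steps are derived from this incorrect expression, so the error originates in Step 2.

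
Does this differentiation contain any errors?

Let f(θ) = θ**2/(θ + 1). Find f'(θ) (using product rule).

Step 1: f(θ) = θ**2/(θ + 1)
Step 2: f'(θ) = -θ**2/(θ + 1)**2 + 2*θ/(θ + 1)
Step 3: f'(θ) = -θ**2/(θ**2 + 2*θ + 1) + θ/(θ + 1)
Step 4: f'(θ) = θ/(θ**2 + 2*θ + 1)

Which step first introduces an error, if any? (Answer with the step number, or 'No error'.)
Step 3

Step 3 is incorrect due to a wrong coefficient.
The step shows: -θ**2/(θ**2 + 2*θ + 1) + θ/(θ + 1)
The correct value should be: -θ**2/(θ**2 + 2*θ + 1) + 2*θ/(θ + 1)

Explanation: The coefficient 2 was incorrectly written as 1: the term 2*θ/(θ + 1) was incorrectly written as θ/(θ + 1)
The later steps are derived from this incorrect expression, so the error originates in Step 3.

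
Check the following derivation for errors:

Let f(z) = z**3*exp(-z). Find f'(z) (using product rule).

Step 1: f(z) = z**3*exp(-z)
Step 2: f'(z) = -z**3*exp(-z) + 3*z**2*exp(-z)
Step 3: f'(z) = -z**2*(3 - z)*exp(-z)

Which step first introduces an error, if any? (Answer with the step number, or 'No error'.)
Step 3

Step 3 is incorrect due to a sign flip.
The step shows: -z**2*(3 - z)*exp(-z)
The correct value should be: z**2*(3 - z)*exp(-z)

Explanation: The sign of the whole expression was flipped: the term z**2*(3 - z)*exp(-z) was incorrectly written as -z**2*(3 - z)*exp(-z)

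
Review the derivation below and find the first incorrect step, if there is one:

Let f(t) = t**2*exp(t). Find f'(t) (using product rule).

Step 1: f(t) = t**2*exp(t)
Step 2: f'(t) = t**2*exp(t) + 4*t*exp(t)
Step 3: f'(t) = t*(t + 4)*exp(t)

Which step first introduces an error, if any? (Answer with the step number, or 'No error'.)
Step 2

Step 2 is incorrect due to a wrong coefficient.
The step shows: t**2*exp(t) + 4*t*exp(t)
The correct value should be: t**2*exp(t) + 2*t*exp(t)

Explanation: The coefficient 2 was incorrectly written as 4: the term 2*t*exp(t) was incorrectly written as 4*t*exp(t)
The later steps are derived from this incorrect expression, so the error originates in Step 2.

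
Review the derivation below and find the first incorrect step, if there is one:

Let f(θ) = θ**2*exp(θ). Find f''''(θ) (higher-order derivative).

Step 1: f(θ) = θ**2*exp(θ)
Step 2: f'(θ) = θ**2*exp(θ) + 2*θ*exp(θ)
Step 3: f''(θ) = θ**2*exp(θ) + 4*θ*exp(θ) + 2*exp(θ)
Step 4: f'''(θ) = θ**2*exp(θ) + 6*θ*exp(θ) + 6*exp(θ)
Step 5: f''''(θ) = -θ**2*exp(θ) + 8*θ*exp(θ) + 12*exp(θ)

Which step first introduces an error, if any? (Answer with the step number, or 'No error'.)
Step 5

Step 5 is incorrect due to a sign flip.
The step shows: -θ**2*exp(θ) + 8*θ*exp(θ) + 12*exp(θ)
The correct value should be: θ**2*exp(θ) + 8*θ*exp(θ) + 12*exp(θ)

Explanation: The sign of one term was flipped: the term θ**2*exp(θ) was incorrectly written as -θ**2*exp(θ)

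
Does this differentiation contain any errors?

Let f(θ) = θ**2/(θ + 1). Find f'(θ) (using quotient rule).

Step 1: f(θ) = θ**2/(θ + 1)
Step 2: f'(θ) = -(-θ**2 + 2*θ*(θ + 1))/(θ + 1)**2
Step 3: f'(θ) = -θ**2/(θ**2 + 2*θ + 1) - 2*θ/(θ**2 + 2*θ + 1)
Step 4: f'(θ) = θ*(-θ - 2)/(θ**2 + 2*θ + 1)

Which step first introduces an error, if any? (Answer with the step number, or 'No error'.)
Step 2

Step 2 is incorrect due to a sign flip.
The step shows: -(-θ**2 + 2*θ*(θ + 1))/(θ + 1)**2
The correct value should be: (-θ**2 + 2*θ*(θ + 1))/(θ + 1)**2

Explanation: The sign of the whole expression was flipped: the term (-θ**2 + 2*θ*(θ + 1))/(θ + 1)**2 was incorrectly written as -(-θ**2 + 2*θ*(θ + 1))/(θ + 1)**2
The later steps are derived from this incorrect expression, so the error originates in Step 2.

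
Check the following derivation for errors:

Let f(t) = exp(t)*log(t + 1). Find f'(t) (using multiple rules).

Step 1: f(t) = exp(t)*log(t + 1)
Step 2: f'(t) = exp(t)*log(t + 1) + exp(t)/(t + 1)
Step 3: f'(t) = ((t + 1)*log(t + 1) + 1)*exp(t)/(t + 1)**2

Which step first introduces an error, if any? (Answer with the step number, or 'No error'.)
Step 3

Step 3 is incorrect due to a wrong exponent.
The step shows: ((t + 1)*log(t + 1) + 1)*exp(t)/(t + 1)**2
The correct value should be: ((t + 1)*log(t + 1) + 1)*exp(t)/(t + 1)

Explanation: The exponent -1 on t + 1 was incorrectly written as -2: the term ((t + 1)*log(t + 1) + 1)*exp(t)/(t + 1) was incorrectly written as ((t + 1)*log(t + 1) + 1)*exp(t)/(t + 1)**2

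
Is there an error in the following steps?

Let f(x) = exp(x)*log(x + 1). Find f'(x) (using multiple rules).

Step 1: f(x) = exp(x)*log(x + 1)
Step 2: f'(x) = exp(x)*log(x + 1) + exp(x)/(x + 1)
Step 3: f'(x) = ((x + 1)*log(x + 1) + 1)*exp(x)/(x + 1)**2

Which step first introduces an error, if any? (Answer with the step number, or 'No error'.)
Step 3

Step 3 is incorrect due to a wrong exponent.
The step shows: ((x + 1)*log(x + 1) + 1)*exp(x)/(x + 1)**2
The correct value should be: ((x + 1)*log(x + 1) + 1)*exp(x)/(x + 1)

Explanation: The exponent -1 on x + 1 was incorrectly written as -2: the term ((x + 1)*log(x + 1) + 1)*exp(x)/(x + 1) was incorrectly written as ((x + 1)*log(x + 1) + 1)*exp(x)/(x + 1)**2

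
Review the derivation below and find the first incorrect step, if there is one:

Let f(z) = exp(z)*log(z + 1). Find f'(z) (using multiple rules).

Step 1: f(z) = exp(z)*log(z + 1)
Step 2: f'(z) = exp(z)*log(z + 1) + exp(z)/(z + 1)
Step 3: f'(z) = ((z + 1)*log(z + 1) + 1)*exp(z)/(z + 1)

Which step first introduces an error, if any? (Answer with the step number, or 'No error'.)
No error

All steps in this derivation are correct.
The final answer f'(z) = ((z + 1)*log(z + 1) + 1)*exp(z)/(z + 1) is valid.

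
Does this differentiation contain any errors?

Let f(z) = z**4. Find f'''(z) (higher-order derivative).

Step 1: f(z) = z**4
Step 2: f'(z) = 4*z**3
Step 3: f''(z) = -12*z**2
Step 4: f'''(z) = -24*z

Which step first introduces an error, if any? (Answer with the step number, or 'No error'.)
Step 3

Step 3 is incorrect due to a sign flip.
The step shows: -12*z**2
The correct value should be: 12*z**2

Explanation: The sign of the whole expression was flipped: the term 12*z**2 was incorrectly written as -12*z**2
The later steps are derived from this incorrect expression, so the error originates in Step 3.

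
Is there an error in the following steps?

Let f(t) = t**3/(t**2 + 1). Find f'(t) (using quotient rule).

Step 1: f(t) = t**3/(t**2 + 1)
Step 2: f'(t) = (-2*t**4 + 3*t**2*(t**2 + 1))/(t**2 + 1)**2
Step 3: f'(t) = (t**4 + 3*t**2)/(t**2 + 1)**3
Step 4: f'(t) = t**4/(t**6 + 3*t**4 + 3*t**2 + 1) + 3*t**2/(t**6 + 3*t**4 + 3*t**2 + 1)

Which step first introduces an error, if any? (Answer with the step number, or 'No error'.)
Step 3

Step 3 is incorrect due to a wrong exponent.
The step shows: (t**4 + 3*t**2)/(t**2 + 1)**3
The correct value should be: (t**4 + 3*t**2)/(t**2 + 1)**2

Explanation: The exponent -2 on t**2 + 1 was incorrectly written as -3: the term (t**4 + 3*t**2)/(t**2 + 1)**2 was incorrectly written as (t**4 + 3*t**2)/(t**2 + 1)**3
The later steps are derived from this incorrect expression, so the error originates in Step 3.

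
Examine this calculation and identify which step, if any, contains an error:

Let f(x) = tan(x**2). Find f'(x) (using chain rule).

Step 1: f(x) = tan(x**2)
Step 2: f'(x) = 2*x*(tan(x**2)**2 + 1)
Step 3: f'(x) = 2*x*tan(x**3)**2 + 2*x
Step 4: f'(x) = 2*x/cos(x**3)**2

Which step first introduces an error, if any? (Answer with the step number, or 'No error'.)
Step 3

Step 3 is incorrect due to a wrong exponent.
The step shows: 2*x*tan(x**3)**2 + 2*x
The correct value should be: 2*x*tan(x**2)**2 + 2*x

Explanation: The exponent 2 on x was incorrectly written as 3: the term 2*x*tan(x**2)**2 was incorrectly written as 2*x*tan(x**3)**2
The later steps are derived from this incorrect expression, so the error originates in Step 3.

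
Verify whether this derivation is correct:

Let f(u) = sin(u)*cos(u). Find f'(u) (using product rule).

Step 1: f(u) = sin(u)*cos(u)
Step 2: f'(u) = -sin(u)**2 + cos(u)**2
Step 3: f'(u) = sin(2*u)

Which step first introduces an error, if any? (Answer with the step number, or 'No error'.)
Step 3

Step 3 is incorrect due to a wrong trig function.
The step shows: sin(2*u)
The correct value should be: cos(2*u)

Explanation: cos(2*u) was incorrectly written as sin(2*u): the term cos(2*u) was incorrectly written as sin(2*u)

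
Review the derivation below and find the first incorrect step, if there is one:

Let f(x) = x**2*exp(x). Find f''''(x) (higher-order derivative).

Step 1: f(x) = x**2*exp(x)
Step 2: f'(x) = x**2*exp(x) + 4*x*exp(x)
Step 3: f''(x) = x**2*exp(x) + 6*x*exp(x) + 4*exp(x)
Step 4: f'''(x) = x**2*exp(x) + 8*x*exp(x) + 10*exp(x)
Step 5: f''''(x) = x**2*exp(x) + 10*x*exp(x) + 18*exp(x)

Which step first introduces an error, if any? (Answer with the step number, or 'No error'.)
Step 2

Step 2 is incorrect due to a wrong coefficient.
The step shows: x**2*exp(x) + 4*x*exp(x)
The correct value should be: x**2*exp(x) + 2*x*exp(x)

Explanation: The coefficient 2 was incorrectly written as 4: the term 2*x*exp(x) was incorrectly written as 4*x*exp(x)
The later steps are derived from this incorrect expression, so the error originates in Step 2.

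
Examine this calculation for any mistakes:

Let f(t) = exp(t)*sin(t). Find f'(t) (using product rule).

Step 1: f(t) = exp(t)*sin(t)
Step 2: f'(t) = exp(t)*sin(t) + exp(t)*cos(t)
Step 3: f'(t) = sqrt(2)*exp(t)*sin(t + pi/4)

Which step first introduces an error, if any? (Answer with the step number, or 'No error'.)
No error

All steps in this derivation are correct.
The final answer f'(t) = sqrt(2)*exp(t)*sin(t + pi/4) is valid.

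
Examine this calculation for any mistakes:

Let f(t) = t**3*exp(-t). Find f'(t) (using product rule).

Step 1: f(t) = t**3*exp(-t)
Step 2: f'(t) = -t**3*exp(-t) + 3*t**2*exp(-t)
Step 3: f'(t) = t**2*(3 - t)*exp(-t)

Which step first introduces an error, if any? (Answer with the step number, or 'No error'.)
No error

All steps in this derivation are correct.
The final answer f'(t) = t**2*(3 - t)*exp(-t) is valid.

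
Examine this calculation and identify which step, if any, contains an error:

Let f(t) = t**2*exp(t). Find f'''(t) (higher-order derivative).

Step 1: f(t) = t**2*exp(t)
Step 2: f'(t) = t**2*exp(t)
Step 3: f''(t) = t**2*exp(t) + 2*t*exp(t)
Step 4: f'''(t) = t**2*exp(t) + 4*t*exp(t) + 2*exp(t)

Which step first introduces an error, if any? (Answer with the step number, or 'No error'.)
Step 2

Step 2 is incorrect due to a dropped term.
The step shows: t**2*exp(t)
The correct value should be: t**2*exp(t) + 2*t*exp(t)

Explanation: A term was dropped: the term 2*t*exp(t) was incorrectly omitted
The later steps are derived from this incorrect expression, so the error originates in Step 2.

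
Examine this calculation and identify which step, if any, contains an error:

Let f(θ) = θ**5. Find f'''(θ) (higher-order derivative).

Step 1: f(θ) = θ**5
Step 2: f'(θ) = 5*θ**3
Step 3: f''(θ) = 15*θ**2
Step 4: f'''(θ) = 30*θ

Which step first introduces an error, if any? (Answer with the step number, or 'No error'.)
Step 2

Step 2 is incorrect due to a wrong exponent.
The step shows: 5*θ**3
The correct value should be: 5*θ**4

Explanation: The exponent 4 on θ was incorrectly written as 3: the term 5*θ**4 was incorrectly written as 5*θ**3
The later steps are derived from this incorrect expression, so the error originates in Step 2.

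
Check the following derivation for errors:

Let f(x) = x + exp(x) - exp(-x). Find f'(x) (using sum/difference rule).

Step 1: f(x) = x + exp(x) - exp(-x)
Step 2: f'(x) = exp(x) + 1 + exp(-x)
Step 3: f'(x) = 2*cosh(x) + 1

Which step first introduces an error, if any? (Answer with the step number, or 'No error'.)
No error

All steps in this derivation are correct.
The final answer f'(x) = 2*cosh(x) + 1 is valid.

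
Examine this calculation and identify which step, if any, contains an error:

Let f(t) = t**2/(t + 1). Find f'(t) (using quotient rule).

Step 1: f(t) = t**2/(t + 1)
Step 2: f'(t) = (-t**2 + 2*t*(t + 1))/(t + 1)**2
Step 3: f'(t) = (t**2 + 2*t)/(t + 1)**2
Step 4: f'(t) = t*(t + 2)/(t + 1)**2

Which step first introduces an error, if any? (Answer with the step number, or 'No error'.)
No error

All steps in this derivation are correct.
The final answer f'(t) = t*(t + 2)/(t + 1)**2 is valid.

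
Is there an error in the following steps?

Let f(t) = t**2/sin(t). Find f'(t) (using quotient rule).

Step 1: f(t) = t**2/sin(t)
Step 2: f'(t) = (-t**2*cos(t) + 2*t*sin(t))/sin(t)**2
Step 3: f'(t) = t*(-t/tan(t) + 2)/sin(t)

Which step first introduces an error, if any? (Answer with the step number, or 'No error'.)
No error

All steps in this derivation are correct.
The final answer f'(t) = t*(-t/tan(t) + 2)/sin(t) is valid.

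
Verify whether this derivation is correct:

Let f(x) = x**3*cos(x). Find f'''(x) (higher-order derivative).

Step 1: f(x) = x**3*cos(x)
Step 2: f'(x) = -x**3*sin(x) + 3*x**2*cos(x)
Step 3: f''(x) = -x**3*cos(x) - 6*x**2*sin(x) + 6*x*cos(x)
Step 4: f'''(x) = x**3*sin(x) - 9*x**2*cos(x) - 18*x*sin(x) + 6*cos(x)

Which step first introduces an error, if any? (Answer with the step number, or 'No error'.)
No error

All steps in this derivation are correct.
The final answer f'''(x) = x**3*sin(x) - 9*x**2*cos(x) - 18*x*sin(x) + 6*cos(x) is valid.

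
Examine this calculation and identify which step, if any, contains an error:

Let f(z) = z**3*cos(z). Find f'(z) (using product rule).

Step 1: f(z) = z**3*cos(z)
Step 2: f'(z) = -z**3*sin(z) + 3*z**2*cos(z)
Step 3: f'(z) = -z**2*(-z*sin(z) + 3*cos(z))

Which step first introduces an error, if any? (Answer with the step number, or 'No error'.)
Step 3

Step 3 is incorrect due to a sign flip.
The step shows: -z**2*(-z*sin(z) + 3*cos(z))
The correct value should be: z**2*(-z*sin(z) + 3*cos(z))

Explanation: The sign of the whole expression was flipped: the term z**2*(-z*sin(z) + 3*cos(z)) was incorrectly written as -z**2*(-z*sin(z) + 3*cos(z))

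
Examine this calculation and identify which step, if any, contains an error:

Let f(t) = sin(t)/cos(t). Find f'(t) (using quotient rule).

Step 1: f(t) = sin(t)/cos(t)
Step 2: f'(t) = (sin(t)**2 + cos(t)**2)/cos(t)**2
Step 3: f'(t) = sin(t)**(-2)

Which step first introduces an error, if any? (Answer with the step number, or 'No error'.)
Step 3

Step 3 is incorrect due to a wrong trig function.
The step shows: sin(t)**(-2)
The correct value should be: cos(t)**(-2)

Explanation: cos(t) was incorrectly written as sin(t): the term cos(t)**(-2) was incorrectly written as sin(t)**(-2)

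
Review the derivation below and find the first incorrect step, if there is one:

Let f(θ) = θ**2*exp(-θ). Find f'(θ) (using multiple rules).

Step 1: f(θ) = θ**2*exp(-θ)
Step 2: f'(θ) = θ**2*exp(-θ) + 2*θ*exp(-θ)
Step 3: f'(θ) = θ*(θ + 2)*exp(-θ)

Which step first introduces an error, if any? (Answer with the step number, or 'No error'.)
Step 2

Step 2 is incorrect due to a sign flip.
The step shows: θ**2*exp(-θ) + 2*θ*exp(-θ)
The correct value should be: -θ**2*exp(-θ) + 2*θ*exp(-θ)

Explanation: The sign of one term was flipped: the term -θ**2*exp(-θ) was incorrectly written as θ**2*exp(-θ)
The later steps are derived from this incorrect expression, so the error originates in Step 2.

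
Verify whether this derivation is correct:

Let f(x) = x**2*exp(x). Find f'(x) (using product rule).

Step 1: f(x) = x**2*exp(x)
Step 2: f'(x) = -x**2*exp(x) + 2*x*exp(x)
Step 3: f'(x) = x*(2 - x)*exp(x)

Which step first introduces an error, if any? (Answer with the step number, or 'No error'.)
Step 2

Step 2 is incorrect due to a sign flip.
The step shows: -x**2*exp(x) + 2*x*exp(x)
The correct value should be: x**2*exp(x) + 2*x*exp(x)

Explanation: The sign of one term was flipped: the term x**2*exp(x) was incorrectly written as -x**2*exp(x)
The later steps are derived from this incorrect expression, so the error originates in Step 2.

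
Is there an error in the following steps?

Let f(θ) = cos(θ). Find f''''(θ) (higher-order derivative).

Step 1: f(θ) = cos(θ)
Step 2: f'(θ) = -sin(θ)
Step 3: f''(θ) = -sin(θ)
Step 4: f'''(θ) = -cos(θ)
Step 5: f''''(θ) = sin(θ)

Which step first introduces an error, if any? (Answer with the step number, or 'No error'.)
Step 3

Step 3 is incorrect due to a wrong trig function.
The step shows: -sin(θ)
The correct value should be: -cos(θ)

Explanation: cos(θ) was incorrectly written as sin(θ): the term -cos(θ) was incorrectly written as -sin(θ)
The later steps are derived from this incorrect expression, so the error originates in Step 3.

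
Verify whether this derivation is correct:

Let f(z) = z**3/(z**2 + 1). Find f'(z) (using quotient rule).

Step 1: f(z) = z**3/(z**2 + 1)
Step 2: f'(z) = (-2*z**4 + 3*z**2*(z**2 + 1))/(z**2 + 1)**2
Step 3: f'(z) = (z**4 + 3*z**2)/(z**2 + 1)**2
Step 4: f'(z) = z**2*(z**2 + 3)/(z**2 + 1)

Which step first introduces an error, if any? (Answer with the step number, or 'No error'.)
Step 4

Step 4 is incorrect due to a wrong exponent.
The step shows: z**2*(z**2 + 3)/(z**2 + 1)
The correct value should be: z**2*(z**2 + 3)/(z**2 + 1)**2

Explanation: The exponent -2 on z**2 + 1 was incorrectly written as -1: the term z**2*(z**2 + 3)/(z**2 + 1)**2 was incorrectly written as z**2*(z**2 + 3)/(z**2 + 1)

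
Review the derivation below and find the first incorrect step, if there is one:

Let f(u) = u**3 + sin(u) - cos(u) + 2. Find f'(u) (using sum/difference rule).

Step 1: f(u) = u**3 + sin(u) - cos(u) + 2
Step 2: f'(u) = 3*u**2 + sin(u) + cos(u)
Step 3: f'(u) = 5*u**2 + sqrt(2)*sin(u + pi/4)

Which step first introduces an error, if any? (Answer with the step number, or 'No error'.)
Step 3

Step 3 is incorrect due to a wrong coefficient.
The step shows: 5*u**2 + sqrt(2)*sin(u + pi/4)
The correct value should be: 3*u**2 + sqrt(2)*sin(u + pi/4)

Explanation: The coefficient 3 was incorrectly written as 5: the term 3*u**2 was incorrectly written as 5*u**2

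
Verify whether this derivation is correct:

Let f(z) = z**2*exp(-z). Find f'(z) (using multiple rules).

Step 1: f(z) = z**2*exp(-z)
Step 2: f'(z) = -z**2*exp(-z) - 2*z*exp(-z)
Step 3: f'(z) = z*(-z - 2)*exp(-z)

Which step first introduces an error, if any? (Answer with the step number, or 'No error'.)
Step 2

Step 2 is incorrect due to a sign flip.
The step shows: -z**2*exp(-z) - 2*z*exp(-z)
The correct value should be: -z**2*exp(-z) + 2*z*exp(-z)

Explanation: The sign of one term was flipped: the term 2*z*exp(-z) was incorrectly written as -2*z*exp(-z)
The later steps are derived from this incorrect expression, so the error originates in Step 2.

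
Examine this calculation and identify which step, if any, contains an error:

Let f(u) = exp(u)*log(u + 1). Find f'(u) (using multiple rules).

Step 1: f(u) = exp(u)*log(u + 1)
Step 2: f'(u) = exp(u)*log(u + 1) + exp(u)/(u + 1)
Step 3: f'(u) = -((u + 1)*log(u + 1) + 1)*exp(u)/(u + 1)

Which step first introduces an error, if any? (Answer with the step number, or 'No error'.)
Step 3

Step 3 is incorrect due to a sign flip.
The step shows: -((u + 1)*log(u + 1) + 1)*exp(u)/(u + 1)
The correct value should be: ((u + 1)*log(u + 1) + 1)*exp(u)/(u + 1)

Explanation: The sign of the whole expression was flipped: the term ((u + 1)*log(u + 1) + 1)*exp(u)/(u + 1) was incorrectly written as -((u + 1)*log(u + 1) + 1)*exp(u)/(u + 1)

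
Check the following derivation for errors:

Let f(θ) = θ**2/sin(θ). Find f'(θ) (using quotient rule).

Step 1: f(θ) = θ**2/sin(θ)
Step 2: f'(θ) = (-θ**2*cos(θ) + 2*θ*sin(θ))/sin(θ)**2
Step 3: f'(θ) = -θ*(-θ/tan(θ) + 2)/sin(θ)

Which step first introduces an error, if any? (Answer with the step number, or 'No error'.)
Step 3

Step 3 is incorrect due to a sign flip.
The step shows: -θ*(-θ/tan(θ) + 2)/sin(θ)
The correct value should be: θ*(-θ/tan(θ) + 2)/sin(θ)

Explanation: The sign of the whole expression was flipped: the term θ*(-θ/tan(θ) + 2)/sin(θ) was incorrectly written as -θ*(-θ/tan(θ) + 2)/sin(θ)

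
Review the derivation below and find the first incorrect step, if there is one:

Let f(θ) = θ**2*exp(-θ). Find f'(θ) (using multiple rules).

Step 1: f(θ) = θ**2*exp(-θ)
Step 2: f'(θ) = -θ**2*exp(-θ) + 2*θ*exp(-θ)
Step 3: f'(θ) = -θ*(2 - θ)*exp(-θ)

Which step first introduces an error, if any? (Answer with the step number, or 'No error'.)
Step 3

Step 3 is incorrect due to a sign flip.
The step shows: -θ*(2 - θ)*exp(-θ)
The correct value should be: θ*(2 - θ)*exp(-θ)

Explanation: The sign of the whole expression was flipped: the term θ*(2 - θ)*exp(-θ) was incorrectly written as -θ*(2 - θ)*exp(-θ)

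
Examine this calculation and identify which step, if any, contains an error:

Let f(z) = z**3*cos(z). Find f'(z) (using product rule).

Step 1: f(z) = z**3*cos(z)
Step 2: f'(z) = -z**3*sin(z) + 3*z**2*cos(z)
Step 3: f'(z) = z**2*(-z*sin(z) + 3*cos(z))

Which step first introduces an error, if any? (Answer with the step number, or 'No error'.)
No error

All steps in this derivation are correct.
The final answer f'(z) = z**2*(-z*sin(z) + 3*cos(z)) is valid.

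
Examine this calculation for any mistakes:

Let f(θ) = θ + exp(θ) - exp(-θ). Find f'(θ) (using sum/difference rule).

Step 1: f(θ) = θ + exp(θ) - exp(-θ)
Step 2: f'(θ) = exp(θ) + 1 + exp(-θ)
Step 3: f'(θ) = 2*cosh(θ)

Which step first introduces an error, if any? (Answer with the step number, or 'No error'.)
Step 3

Step 3 is incorrect due to a dropped term.
The step shows: 2*cosh(θ)
The correct value should be: 2*cosh(θ) + 1

Explanation: A term was dropped: the term 1 was incorrectly omitted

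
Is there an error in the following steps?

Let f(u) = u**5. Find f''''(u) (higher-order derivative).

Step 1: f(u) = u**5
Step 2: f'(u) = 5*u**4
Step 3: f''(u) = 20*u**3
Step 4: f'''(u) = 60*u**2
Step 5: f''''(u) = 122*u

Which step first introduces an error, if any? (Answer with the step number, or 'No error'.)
Step 5

Step 5 is incorrect due to a wrong coefficient.
The step shows: 122*u
The correct value should be: 120*u

Explanation: The coefficient 120 was incorrectly written as 122: the term 120*u was incorrectly written as 122*u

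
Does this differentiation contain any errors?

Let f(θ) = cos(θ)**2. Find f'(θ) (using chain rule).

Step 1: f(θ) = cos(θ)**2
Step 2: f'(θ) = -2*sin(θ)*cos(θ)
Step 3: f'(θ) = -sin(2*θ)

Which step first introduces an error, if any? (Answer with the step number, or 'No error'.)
No error

All steps in this derivation are correct.
The final answer f'(θ) = -sin(2*θ) is valid.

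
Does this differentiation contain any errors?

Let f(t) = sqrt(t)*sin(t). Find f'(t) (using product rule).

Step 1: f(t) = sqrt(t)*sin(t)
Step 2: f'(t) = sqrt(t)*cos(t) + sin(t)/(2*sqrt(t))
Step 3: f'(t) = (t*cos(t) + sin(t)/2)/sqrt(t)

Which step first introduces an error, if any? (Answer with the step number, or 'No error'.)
No error

All steps in this derivation are correct.
The final answer f'(t) = (t*cos(t) + sin(t)/2)/sqrt(t) is valid.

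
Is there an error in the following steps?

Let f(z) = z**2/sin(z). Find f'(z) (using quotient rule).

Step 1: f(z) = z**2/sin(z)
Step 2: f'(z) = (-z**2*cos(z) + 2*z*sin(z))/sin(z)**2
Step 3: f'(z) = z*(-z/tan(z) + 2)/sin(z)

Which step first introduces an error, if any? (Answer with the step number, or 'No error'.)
No error

All steps in this derivation are correct.
The final answer f'(z) = z*(-z/tan(z) + 2)/sin(z) is valid.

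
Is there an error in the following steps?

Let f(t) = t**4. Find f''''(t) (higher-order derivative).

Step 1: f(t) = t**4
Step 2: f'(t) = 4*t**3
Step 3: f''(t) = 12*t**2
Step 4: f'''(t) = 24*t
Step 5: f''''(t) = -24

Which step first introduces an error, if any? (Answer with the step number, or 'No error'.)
Step 5

Step 5 is incorrect due to a sign flip.
The step shows: -24
The correct value should be: 24

Explanation: The sign of the whole expression was flipped: the term 24 was incorrectly written as -24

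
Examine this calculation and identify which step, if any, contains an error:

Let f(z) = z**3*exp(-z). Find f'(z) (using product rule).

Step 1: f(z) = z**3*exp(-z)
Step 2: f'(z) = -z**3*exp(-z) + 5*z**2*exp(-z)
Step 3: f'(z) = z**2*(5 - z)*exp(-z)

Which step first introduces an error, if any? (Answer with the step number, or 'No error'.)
Step 2

Step 2 is incorrect due to a wrong coefficient.
The step shows: -z**3*exp(-z) + 5*z**2*exp(-z)
The correct value should be: -z**3*exp(-z) + 3*z**2*exp(-z)

Explanation: The coefficient 3 was incorrectly written as 5: the term 3*z**2*exp(-z) was incorrectly written as 5*z**2*exp(-z)
The later steps are derived from this incorrect expression, so the error originates in Step 2.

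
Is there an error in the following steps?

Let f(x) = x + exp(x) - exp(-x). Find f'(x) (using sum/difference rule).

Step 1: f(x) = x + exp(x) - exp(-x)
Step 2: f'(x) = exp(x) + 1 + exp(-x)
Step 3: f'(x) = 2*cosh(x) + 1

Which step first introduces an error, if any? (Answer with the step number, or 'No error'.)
No error

All steps in this derivation are correct.
The final answer f'(x) = 2*cosh(x) + 1 is valid.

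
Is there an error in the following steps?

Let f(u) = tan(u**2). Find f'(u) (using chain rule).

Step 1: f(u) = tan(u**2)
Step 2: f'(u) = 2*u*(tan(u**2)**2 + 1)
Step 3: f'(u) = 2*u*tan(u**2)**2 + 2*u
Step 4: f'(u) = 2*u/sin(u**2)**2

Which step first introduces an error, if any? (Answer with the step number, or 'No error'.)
Step 4

Step 4 is incorrect due to a wrong trig function.
The step shows: 2*u/sin(u**2)**2
The correct value should be: 2*u/cos(u**2)**2

Explanation: cos(u**2) was incorrectly written as sin(u**2): the term 2*u/cos(u**2)**2 was incorrectly written as 2*u/sin(u**2)**2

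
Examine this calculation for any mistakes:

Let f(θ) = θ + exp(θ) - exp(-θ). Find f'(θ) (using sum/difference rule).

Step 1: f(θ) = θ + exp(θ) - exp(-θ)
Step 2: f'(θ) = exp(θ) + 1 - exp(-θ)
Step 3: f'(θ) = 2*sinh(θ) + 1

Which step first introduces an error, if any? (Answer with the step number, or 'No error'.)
Step 2

Step 2 is incorrect due to a sign flip.
The step shows: exp(θ) + 1 - exp(-θ)
The correct value should be: exp(θ) + 1 + exp(-θ)

Explanation: The sign of one term was flipped: the term exp(-θ) was incorrectly written as -exp(-θ)
The later steps are derived from this incorrect expression, so the error originates in Step 2.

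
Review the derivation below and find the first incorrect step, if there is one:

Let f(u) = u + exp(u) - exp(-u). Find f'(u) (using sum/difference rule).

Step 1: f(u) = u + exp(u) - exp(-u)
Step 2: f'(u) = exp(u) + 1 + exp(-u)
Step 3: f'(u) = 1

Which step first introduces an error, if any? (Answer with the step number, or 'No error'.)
Step 3

Step 3 is incorrect due to a dropped term.
The step shows: 1
The correct value should be: 2*cosh(u) + 1

Explanation: A term was dropped: the term 2*cosh(u) was incorrectly omitted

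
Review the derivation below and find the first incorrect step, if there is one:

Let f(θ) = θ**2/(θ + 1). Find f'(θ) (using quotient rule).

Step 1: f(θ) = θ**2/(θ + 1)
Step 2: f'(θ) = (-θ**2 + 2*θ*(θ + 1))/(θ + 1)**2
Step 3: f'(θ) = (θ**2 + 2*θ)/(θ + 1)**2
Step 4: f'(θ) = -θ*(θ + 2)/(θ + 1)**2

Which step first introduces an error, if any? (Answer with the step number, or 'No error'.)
Step 4

Step 4 is incorrect due to a sign flip.
The step shows: -θ*(θ + 2)/(θ + 1)**2
The correct value should be: θ*(θ + 2)/(θ + 1)**2

Explanation: The sign of the whole expression was flipped: the term θ*(θ + 2)/(θ + 1)**2 was incorrectly written as -θ*(θ + 2)/(θ + 1)**2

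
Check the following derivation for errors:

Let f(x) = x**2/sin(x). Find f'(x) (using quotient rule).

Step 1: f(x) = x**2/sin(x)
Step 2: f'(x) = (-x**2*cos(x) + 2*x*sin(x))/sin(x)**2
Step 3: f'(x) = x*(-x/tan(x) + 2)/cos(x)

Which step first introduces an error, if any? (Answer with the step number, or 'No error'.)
Step 3

Step 3 is incorrect due to a wrong trig function.
The step shows: x*(-x/tan(x) + 2)/cos(x)
The correct value should be: x*(-x/tan(x) + 2)/sin(x)

Explanation: sin(x) was incorrectly written as cos(x): the term x*(-x/tan(x) + 2)/sin(x) was incorrectly written as x*(-x/tan(x) + 2)/cos(x)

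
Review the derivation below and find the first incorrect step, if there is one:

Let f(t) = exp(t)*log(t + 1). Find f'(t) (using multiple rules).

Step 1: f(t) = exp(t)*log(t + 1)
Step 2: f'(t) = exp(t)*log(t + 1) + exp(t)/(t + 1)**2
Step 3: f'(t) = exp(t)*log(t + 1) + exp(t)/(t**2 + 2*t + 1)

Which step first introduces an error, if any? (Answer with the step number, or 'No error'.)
Step 2

Step 2 is incorrect due to a wrong exponent.
The step shows: exp(t)*log(t + 1) + exp(t)/(t + 1)**2
The correct value should be: exp(t)*log(t + 1) + exp(t)/(t + 1)

Explanation: The exponent -1 on t + 1 was incorrectly written as -2: the term exp(t)/(t + 1) was incorrectly written as exp(t)/(t + 1)**2
The later steps are derived from this incorrect expression, so the error originates in Step 2.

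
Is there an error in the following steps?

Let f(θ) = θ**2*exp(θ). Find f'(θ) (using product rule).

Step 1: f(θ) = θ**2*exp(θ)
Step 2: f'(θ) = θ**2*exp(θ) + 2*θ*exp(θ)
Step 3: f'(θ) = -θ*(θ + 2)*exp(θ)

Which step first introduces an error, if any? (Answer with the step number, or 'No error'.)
Step 3

Step 3 is incorrect due to a sign flip.
The step shows: -θ*(θ + 2)*exp(θ)
The correct value should be: θ*(θ + 2)*exp(θ)

Explanation: The sign of the whole expression was flipped: the term θ*(θ + 2)*exp(θ) was incorrectly written as -θ*(θ + 2)*exp(θ)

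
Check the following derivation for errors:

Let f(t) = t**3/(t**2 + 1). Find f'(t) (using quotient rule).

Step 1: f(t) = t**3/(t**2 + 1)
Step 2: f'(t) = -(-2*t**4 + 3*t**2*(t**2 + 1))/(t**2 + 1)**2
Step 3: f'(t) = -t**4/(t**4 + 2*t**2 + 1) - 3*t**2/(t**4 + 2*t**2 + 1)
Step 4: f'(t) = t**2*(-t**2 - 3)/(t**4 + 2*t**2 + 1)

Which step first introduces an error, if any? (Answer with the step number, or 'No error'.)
Step 2

Step 2 is incorrect due to a sign flip.
The step shows: -(-2*t**4 + 3*t**2*(t**2 + 1))/(t**2 + 1)**2
The correct value should be: (-2*t**4 + 3*t**2*(t**2 + 1))/(t**2 + 1)**2

Explanation: The sign of the whole expression was flipped: the term (-2*t**4 + 3*t**2*(t**2 + 1))/(t**2 + 1)**2 was incorrectly written as -(-2*t**4 + 3*t**2*(t**2 + 1))/(t**2 + 1)**2
The later steps are derived from this incorrect expression, so the error originates in Step 2.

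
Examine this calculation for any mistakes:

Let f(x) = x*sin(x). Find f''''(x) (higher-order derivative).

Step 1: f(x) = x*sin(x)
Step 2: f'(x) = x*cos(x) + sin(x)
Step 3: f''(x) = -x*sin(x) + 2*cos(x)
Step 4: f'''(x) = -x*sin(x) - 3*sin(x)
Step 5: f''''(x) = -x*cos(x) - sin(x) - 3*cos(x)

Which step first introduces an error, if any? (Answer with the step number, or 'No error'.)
Step 4

Step 4 is incorrect due to a wrong trig function.
The step shows: -x*sin(x) - 3*sin(x)
The correct value should be: -x*cos(x) - 3*sin(x)

Explanation: cos(x) was incorrectly written as sin(x): the term -x*cos(x) was incorrectly written as -x*sin(x)
The later steps are derived from this incorrect expression, so the error originates in Step 4.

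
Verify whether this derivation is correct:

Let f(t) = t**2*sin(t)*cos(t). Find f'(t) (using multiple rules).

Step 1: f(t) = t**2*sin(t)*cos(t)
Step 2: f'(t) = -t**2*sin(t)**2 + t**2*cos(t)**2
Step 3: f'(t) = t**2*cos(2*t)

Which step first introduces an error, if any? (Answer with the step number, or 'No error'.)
Step 2

Step 2 is incorrect due to a dropped term.
The step shows: -t**2*sin(t)**2 + t**2*cos(t)**2
The correct value should be: -t**2*sin(t)**2 + t**2*cos(t)**2 + 2*t*sin(t)*cos(t)

Explanation: A term was dropped: the term 2*t*sin(t)*cos(t) was incorrectly omitted
The later steps are derived from this incorrect expression, so the error originates in Step 2.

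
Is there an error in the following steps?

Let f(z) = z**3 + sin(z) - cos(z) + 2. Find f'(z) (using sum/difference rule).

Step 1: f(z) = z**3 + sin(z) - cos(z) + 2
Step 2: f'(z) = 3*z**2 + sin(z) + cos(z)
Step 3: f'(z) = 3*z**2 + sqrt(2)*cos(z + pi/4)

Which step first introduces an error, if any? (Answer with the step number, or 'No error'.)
Step 3

Step 3 is incorrect due to a wrong trig function.
The step shows: 3*z**2 + sqrt(2)*cos(z + pi/4)
The correct value should be: 3*z**2 + sqrt(2)*sin(z + pi/4)

Explanation: sin(z + pi/4) was incorrectly written as cos(z + pi/4): the term sqrt(2)*sin(z + pi/4) was incorrectly written as sqrt(2)*cos(z + pi/4)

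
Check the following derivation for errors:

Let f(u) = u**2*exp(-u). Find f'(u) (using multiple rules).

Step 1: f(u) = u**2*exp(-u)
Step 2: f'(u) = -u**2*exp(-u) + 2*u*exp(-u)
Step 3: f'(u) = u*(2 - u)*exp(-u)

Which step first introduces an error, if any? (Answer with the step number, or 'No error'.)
No error

All steps in this derivation are correct.
The final answer f'(u) = u*(2 - u)*exp(-u) is valid.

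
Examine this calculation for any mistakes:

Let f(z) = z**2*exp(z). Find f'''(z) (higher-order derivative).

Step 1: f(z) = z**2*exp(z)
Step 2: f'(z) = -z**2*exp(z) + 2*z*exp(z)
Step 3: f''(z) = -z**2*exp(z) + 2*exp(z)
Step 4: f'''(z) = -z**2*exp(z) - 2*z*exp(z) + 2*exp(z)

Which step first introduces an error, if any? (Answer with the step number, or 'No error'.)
Step 2

Step 2 is incorrect due to a sign flip.
The step shows: -z**2*exp(z) + 2*z*exp(z)
The correct value should be: z**2*exp(z) + 2*z*exp(z)

Explanation: The sign of one term was flipped: the term z**2*exp(z) was incorrectly written as -z**2*exp(z)
The later steps are derived from this incorrect expression, so the error originates in Step 2.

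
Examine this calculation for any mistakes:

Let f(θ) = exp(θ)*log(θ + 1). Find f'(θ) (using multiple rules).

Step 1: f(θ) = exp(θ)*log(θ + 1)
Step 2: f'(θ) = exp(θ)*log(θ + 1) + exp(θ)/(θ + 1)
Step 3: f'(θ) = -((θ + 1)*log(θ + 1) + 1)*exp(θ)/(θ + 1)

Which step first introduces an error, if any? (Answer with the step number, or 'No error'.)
Step 3

Step 3 is incorrect due to a sign flip.
The step shows: -((θ + 1)*log(θ + 1) + 1)*exp(θ)/(θ + 1)
The correct value should be: ((θ + 1)*log(θ + 1) + 1)*exp(θ)/(θ + 1)

Explanation: The sign of the whole expression was flipped: the term ((θ + 1)*log(θ + 1) + 1)*exp(θ)/(θ + 1) was incorrectly written as -((θ + 1)*log(θ + 1) + 1)*exp(θ)/(θ + 1)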